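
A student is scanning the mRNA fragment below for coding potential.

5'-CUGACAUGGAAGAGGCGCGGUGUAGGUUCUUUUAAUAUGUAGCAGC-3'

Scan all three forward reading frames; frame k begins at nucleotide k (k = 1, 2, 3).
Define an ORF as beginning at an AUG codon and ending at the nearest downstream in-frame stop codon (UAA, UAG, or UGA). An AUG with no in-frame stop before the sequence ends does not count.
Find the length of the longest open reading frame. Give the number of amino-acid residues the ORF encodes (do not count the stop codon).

9

Frame 1: CUG ACA UGG AAG AGG CGC GGU GUA GGU UCU UUU AAU AUG UAG CAG — AUG at 37, stop UAG at 40 → 6 nt.
Frame 2: UGA CAU GGA AGA GGC GCG GUG UAG GUU CUU UUA AUA UGU AGC AGC — no AUG→stop ORF.
Frame 3: GAC AUG GAA GAG GCG CGG UGU AGG UUC UUU UAA UAU GUA GCA — AUG at 6, stop UAA at 33 → 30 nt.
Longest: frame 3, positions 6–35, 30 nt = 10 codons = 9 aa. → 9 amino acids.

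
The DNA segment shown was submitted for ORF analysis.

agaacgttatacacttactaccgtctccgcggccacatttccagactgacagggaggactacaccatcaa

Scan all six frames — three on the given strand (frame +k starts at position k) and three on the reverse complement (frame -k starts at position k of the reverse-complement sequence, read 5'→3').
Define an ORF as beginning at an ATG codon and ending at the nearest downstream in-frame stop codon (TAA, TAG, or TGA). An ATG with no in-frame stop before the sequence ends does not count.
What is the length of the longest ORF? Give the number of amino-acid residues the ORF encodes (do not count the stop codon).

Reverse complement (5'→3'): TTGATGGTGTAGTCCTCCCTGTCAGTCTGGAAATGTGGCCGCGGAGACGGTAGTAAGTGTATAACGTTCT
Frame +1: AGA ACG TTA TAC ACT TAC TAC CGT CTC CGC GGC CAC ATT TCC AGA CTG ACA GGG AGG ACT ACA CCA TCA — no ATG→stop ORF.
Frame +2: GAA CGT TAT ACA CTT ACT ACC GTC TCC GCG GCC ACA TTT CCA GAC TGA CAG GGA GGA CTA CAC CAT CAA — no ATG→stop ORF.
Frame +3: AAC GTT ATA CAC TTA CTA CCG TCT CCG CGG CCA CAT TTC CAG ACT GAC AGG GAG GAC TAC ACC ATC — no ATG→stop ORF.
Frame -1: TTG ATG GTG TAG TCC TCC CTG TCA GTC TGG AAA TGT GGC CGC GGA GAC GGT AGT AAG TGT ATA ACG TTC — ATG at 4, stop TAG at 10 → 9 nt.
Frame -2: TGA TGG TGT AGT CCT CCC TGT CAG TCT GGA AAT GTG GCC GCG GAG ACG GTA GTA AGT GTA TAA CGT TCT — no ATG→stop ORF.
Frame -3: GAT GGT GTA GTC CTC CCT GTC AGT CTG GAA ATG TGG CCG CGG AGA CGG TAG TAA GTG TAT AAC GTT — ATG at 33, stop TAG at 51 → 21 nt.
Longest: frame -3, positions 33–53, 21 nt = 7 codons = 6 aa. → 6 amino acids.

6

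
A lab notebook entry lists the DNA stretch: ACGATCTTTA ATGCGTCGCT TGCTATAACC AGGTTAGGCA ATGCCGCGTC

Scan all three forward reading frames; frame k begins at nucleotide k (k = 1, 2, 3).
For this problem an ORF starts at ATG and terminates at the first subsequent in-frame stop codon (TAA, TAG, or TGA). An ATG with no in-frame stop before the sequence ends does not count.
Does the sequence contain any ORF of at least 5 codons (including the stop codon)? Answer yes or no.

yes

Frame 1: ACG ATC TTT AAT GCG TCG CTT GCT ATA ACC AGG TTA GGC AAT GCC GCG — no ATG→stop ORF.
Frame 2: CGA TCT TTA ATG CGT CGC TTG CTA TAA CCA GGT TAG GCA ATG CCG CGT — ATG at 11, stop TAA at 26 → 18 nt.
Frame 3: GAT CTT TAA TGC GTC GCT TGC TAT AAC CAG GTT AGG CAA TGC CGC GTC — no ATG→stop ORF.
Frame 2 has an ORF of 6 codons (positions 11–28) ≥ 5, so yes.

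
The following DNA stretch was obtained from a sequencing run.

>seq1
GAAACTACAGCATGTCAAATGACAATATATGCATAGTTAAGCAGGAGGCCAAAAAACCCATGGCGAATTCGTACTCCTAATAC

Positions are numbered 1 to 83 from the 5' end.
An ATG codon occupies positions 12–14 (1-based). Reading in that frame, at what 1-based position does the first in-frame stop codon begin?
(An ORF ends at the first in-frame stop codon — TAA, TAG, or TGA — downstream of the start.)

Codons from position 12: ATG (12–14), TCA (15–17), AAT (18–20), GAC (21–23), AAT (24–26), ATA (27–29), TGC (30–32), ATA (33–35), GTT (36–38), AAG (39–41), CAG (42–44), GAG (45–47), GCC (48–50), AAA (51–53), AAA (54–56), CCC (57–59), ATG (60–62), GCG (63–65), AAT (66–68), TCG (69–71), TAC (72–74), TCC (75–77), TAA (78–80).
TAA is a stop codon; it begins at position 78.

78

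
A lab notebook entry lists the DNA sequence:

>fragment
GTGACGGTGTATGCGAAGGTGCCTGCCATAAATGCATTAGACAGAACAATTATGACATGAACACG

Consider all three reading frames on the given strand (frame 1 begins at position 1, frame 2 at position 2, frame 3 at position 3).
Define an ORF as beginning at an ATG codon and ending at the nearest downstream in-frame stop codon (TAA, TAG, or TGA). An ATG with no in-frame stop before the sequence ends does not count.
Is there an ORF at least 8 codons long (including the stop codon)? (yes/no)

no

Frame 1: GTG ACG GTG TAT GCG AAG GTG CCT GCC ATA AAT GCA TTA GAC AGA ACA ATT ATG ACA TGA ACA — ATG at 52, stop TGA at 58 → 9 nt.
Frame 2: TGA CGG TGT ATG CGA AGG TGC CTG CCA TAA ATG CAT TAG ACA GAA CAA TTA TGA CAT GAA CAC — ATG at 11, stop TAA at 29 → 21 nt; ATG at 32, stop TAG at 38 → 9 nt.
Frame 3: GAC GGT GTA TGC GAA GGT GCC TGC CAT AAA TGC ATT AGA CAG AAC AAT TAT GAC ATG AAC ACG — no ATG→stop ORF.
Largest ORF found is 7 codons < 8, so no.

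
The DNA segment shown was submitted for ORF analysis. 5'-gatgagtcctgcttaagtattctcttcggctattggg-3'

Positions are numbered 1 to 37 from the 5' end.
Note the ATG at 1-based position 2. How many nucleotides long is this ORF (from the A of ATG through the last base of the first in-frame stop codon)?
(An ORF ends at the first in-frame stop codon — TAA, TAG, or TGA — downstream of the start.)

15

Codons from position 2: ATG (2–4), AGT (5–7), CCT (8–10), GCT (11–13), TAA (14–16).
TAA is the first in-frame stop; ORF spans 2–16, 15 nucleotides.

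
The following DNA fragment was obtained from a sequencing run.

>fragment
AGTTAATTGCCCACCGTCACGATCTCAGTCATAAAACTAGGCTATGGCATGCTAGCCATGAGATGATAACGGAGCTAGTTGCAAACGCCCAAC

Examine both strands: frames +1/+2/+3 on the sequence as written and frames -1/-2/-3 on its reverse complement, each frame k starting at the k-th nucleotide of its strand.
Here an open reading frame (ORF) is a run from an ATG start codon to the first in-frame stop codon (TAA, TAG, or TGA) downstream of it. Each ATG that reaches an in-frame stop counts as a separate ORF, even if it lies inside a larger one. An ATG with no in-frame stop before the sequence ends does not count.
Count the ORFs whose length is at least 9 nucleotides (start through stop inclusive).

Reverse complement (5'→3'): GTTGGGCGTTTGCAACTAGCTCCGTTATCATCTCATGGCTAGCATGCCATAGCCTAGTTTTATGACTGAGATCGTGACGGTGGGCAATTAACT
Frame +1: AGT TAA TTG CCC ACC GTC ACG ATC TCA GTC ATA AAA CTA GGC TAT GGC ATG CTA GCC ATG AGA TGA TAA CGG AGC TAG TTG CAA ACG CCC AAC — ATG at 49, stop TGA at 64 → 18 nt; ATG at 58, stop TGA at 64 → 9 nt.
Frame +2: GTT AAT TGC CCA CCG TCA CGA TCT CAG TCA TAA AAC TAG GCT ATG GCA TGC TAG CCA TGA GAT GAT AAC GGA GCT AGT TGC AAA CGC CCA — ATG at 44, stop TAG at 53 → 12 nt.
Frame +3: TTA ATT GCC CAC CGT CAC GAT CTC AGT CAT AAA ACT AGG CTA TGG CAT GCT AGC CAT GAG ATG ATA ACG GAG CTA GTT GCA AAC GCC CAA — no ATG→stop ORF.
Frame -1: GTT GGG CGT TTG CAA CTA GCT CCG TTA TCA TCT CAT GGC TAG CAT GCC ATA GCC TAG TTT TAT GAC TGA GAT CGT GAC GGT GGG CAA TTA ACT — no ATG→stop ORF.
Frame -2: TTG GGC GTT TGC AAC TAG CTC CGT TAT CAT CTC ATG GCT AGC ATG CCA TAG CCT AGT TTT ATG ACT GAG ATC GTG ACG GTG GGC AAT TAA — ATG at 35, stop TAG at 50 → 18 nt; ATG at 44, stop TAG at 50 → 9 nt; ATG at 62, stop TAA at 89 → 30 nt.
Frame -3: TGG GCG TTT GCA ACT AGC TCC GTT ATC ATC TCA TGG CTA GCA TGC CAT AGC CTA GTT TTA TGA CTG AGA TCG TGA CGG TGG GCA ATT AAC — no ATG→stop ORF.
ORFs ≥ 9 nucleotides: frame +1 49–66 (18 nucleotides), frame +1 58–66 (9 nucleotides), frame +2 44–55 (12 nucleotides), frame -2 35–52 (18 nucleotides), frame -2 44–52 (9 nucleotides), frame -2 62–91 (30 nucleotides). Count = 6.

6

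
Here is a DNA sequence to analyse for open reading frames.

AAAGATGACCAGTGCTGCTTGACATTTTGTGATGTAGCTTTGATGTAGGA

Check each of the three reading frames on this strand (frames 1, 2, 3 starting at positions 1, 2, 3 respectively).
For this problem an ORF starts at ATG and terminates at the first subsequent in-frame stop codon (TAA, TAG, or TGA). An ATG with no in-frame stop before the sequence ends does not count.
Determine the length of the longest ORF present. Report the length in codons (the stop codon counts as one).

Frame 1: AAA GAT GAC CAG TGC TGC TTG ACA TTT TGT GAT GTA GCT TTG ATG TAG — ATG at 43, stop TAG at 46 → 6 nt.
Frame 2: AAG ATG ACC AGT GCT GCT TGA CAT TTT GTG ATG TAG CTT TGA TGT AGG — ATG at 5, stop TGA at 20 → 18 nt; ATG at 32, stop TAG at 35 → 6 nt.
Frame 3: AGA TGA CCA GTG CTG CTT GAC ATT TTG TGA TGT AGC TTT GAT GTA GGA — no ATG→stop ORF.
Longest: frame 2, positions 5–22, 18 nt = 6 codons = 5 aa. → 6 codons.

6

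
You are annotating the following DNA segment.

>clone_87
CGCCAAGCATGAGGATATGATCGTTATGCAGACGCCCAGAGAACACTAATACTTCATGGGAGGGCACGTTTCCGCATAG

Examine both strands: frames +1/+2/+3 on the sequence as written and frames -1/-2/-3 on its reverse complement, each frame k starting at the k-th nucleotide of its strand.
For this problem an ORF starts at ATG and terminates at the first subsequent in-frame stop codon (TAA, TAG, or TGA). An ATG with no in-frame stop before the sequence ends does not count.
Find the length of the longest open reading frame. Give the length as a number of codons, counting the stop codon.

11

Reverse complement (5'→3'): CTATGCGGAAACGTGCCCTCCCATGAAGTATTAGTGTTCTCTGGGCGTCTGCATAACGATCATATCCTCATGCTTGGCG
Frame +1: CGC CAA GCA TGA GGA TAT GAT CGT TAT GCA GAC GCC CAG AGA ACA CTA ATA CTT CAT GGG AGG GCA CGT TTC CGC ATA — no ATG→stop ORF.
Frame +2: GCC AAG CAT GAG GAT ATG ATC GTT ATG CAG ACG CCC AGA GAA CAC TAA TAC TTC ATG GGA GGG CAC GTT TCC GCA TAG — ATG at 17, stop TAA at 47 → 33 nt; ATG at 26, stop TAA at 47 → 24 nt; ATG at 56, stop TAG at 77 → 24 nt.
Frame +3: CCA AGC ATG AGG ATA TGA TCG TTA TGC AGA CGC CCA GAG AAC ACT AAT ACT TCA TGG GAG GGC ACG TTT CCG CAT — ATG at 9, stop TGA at 18 → 12 nt.
Frame -1: CTA TGC GGA AAC GTG CCC TCC CAT GAA GTA TTA GTG TTC TCT GGG CGT CTG CAT AAC GAT CAT ATC CTC ATG CTT GGC — no ATG→stop ORF.
Frame -2: TAT GCG GAA ACG TGC CCT CCC ATG AAG TAT TAG TGT TCT CTG GGC GTC TGC ATA ACG ATC ATA TCC TCA TGC TTG GCG — ATG at 23, stop TAG at 32 → 12 nt.
Frame -3: ATG CGG AAA CGT GCC CTC CCA TGA AGT ATT AGT GTT CTC TGG GCG TCT GCA TAA CGA TCA TAT CCT CAT GCT TGG — ATG at 3, stop TGA at 24 → 24 nt.
Longest: frame +2, positions 17–49, 33 nt = 11 codons = 10 aa. → 11 codons.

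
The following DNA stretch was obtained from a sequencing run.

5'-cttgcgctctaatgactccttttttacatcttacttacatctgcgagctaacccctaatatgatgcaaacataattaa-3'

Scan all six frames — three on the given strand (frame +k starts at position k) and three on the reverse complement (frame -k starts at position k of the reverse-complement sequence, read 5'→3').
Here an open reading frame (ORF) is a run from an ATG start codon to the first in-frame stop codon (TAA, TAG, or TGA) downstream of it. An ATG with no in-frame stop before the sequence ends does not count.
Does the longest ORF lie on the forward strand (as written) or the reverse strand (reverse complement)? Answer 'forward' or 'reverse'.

forward

Reverse complement (5'→3'): TTAATTATGTTTGCATCATATTAGGGGTTAGCTCGCAGATGTAAGTAAGATGTAAAAAAGGAGTCATTAGAGCGCAAG
Frame +1: CTT GCG CTC TAA TGA CTC CTT TTT TAC ATC TTA CTT ACA TCT GCG AGC TAA CCC CTA ATA TGA TGC AAA CAT AAT TAA — no ATG→stop ORF.
Frame +2: TTG CGC TCT AAT GAC TCC TTT TTT ACA TCT TAC TTA CAT CTG CGA GCT AAC CCC TAA TAT GAT GCA AAC ATA ATT — no ATG→stop ORF.
Frame +3: TGC GCT CTA ATG ACT CCT TTT TTA CAT CTT ACT TAC ATC TGC GAG CTA ACC CCT AAT ATG ATG CAA ACA TAA TTA — ATG at 12, stop TAA at 72 → 63 nt; ATG at 60, stop TAA at 72 → 15 nt; ATG at 63, stop TAA at 72 → 12 nt.
Frame -1: TTA ATT ATG TTT GCA TCA TAT TAG GGG TTA GCT CGC AGA TGT AAG TAA GAT GTA AAA AAG GAG TCA TTA GAG CGC AAG — ATG at 7, stop TAG at 22 → 18 nt.
Frame -2: TAA TTA TGT TTG CAT CAT ATT AGG GGT TAG CTC GCA GAT GTA AGT AAG ATG TAA AAA AGG AGT CAT TAG AGC GCA — ATG at 50, stop TAA at 53 → 6 nt.
Frame -3: AAT TAT GTT TGC ATC ATA TTA GGG GTT AGC TCG CAG ATG TAA GTA AGA TGT AAA AAA GGA GTC ATT AGA GCG CAA — ATG at 39, stop TAA at 42 → 6 nt.
Forward-strand max 63 nt; reverse-strand max 18 nt. The forward strand has the longer ORF.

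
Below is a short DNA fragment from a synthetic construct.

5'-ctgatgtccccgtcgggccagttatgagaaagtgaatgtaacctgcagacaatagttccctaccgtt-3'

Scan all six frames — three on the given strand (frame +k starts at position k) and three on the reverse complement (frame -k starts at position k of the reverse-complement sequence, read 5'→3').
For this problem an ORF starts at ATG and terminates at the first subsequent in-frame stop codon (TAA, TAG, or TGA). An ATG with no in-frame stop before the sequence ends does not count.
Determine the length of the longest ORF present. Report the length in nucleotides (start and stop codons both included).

Reverse complement (5'→3'): AACGGTAGGGAACTATTGTCTGCAGGTTACATTCACTTTCTCATAACTGGCCCGACGGGGACATCAG
Frame +1: CTG ATG TCC CCG TCG GGC CAG TTA TGA GAA AGT GAA TGT AAC CTG CAG ACA ATA GTT CCC TAC CGT — ATG at 4, stop TGA at 25 → 24 nt.
Frame +2: TGA TGT CCC CGT CGG GCC AGT TAT GAG AAA GTG AAT GTA ACC TGC AGA CAA TAG TTC CCT ACC GTT — no ATG→stop ORF.
Frame +3: GAT GTC CCC GTC GGG CCA GTT ATG AGA AAG TGA ATG TAA CCT GCA GAC AAT AGT TCC CTA CCG — ATG at 24, stop TGA at 33 → 12 nt; ATG at 36, stop TAA at 39 → 6 nt.
Frame -1: AAC GGT AGG GAA CTA TTG TCT GCA GGT TAC ATT CAC TTT CTC ATA ACT GGC CCG ACG GGG ACA TCA — no ATG→stop ORF.
Frame -2: ACG GTA GGG AAC TAT TGT CTG CAG GTT ACA TTC ACT TTC TCA TAA CTG GCC CGA CGG GGA CAT CAG — no ATG→stop ORF.
Frame -3: CGG TAG GGA ACT ATT GTC TGC AGG TTA CAT TCA CTT TCT CAT AAC TGG CCC GAC GGG GAC ATC — no ATG→stop ORF.
Longest: frame +1, positions 4–27, 24 nt = 8 codons = 7 aa. → 24 nucleotides.

24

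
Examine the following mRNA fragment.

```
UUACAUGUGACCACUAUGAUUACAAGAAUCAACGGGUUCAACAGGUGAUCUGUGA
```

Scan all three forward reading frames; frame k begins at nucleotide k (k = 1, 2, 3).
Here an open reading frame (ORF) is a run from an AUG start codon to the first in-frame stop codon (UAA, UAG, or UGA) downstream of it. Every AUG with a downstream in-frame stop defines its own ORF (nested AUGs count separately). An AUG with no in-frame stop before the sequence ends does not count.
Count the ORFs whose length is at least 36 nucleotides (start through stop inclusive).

Frame 1: UUA CAU GUG ACC ACU AUG AUU ACA AGA AUC AAC GGG UUC AAC AGG UGA UCU GUG — AUG at 16, stop UGA at 46 → 33 nt.
Frame 2: UAC AUG UGA CCA CUA UGA UUA CAA GAA UCA ACG GGU UCA ACA GGU GAU CUG UGA — AUG at 5, stop UGA at 8 → 6 nt.
Frame 3: ACA UGU GAC CAC UAU GAU UAC AAG AAU CAA CGG GUU CAA CAG GUG AUC UGU — no AUG→stop ORF.
No ORF reaches 36 nucleotides. Count = 0.

0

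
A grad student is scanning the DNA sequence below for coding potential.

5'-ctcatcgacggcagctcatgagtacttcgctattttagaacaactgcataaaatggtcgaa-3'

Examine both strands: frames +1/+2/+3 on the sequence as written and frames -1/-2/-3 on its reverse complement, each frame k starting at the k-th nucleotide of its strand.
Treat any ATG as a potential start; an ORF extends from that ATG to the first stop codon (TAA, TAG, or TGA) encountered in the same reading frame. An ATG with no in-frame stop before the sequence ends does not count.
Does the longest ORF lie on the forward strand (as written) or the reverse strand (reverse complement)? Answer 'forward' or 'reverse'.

forward

Reverse complement (5'→3'): TTCGACCATTTTATGCAGTTGTTCTAAAATAGCGAAGTACTCATGAGCTGCCGTCGATGAG
Frame +1: CTC ATC GAC GGC AGC TCA TGA GTA CTT CGC TAT TTT AGA ACA ACT GCA TAA AAT GGT CGA — no ATG→stop ORF.
Frame +2: TCA TCG ACG GCA GCT CAT GAG TAC TTC GCT ATT TTA GAA CAA CTG CAT AAA ATG GTC GAA — no ATG→stop ORF.
Frame +3: CAT CGA CGG CAG CTC ATG AGT ACT TCG CTA TTT TAG AAC AAC TGC ATA AAA TGG TCG — ATG at 18, stop TAG at 36 → 21 nt.
Frame -1: TTC GAC CAT TTT ATG CAG TTG TTC TAA AAT AGC GAA GTA CTC ATG AGC TGC CGT CGA TGA — ATG at 13, stop TAA at 25 → 15 nt; ATG at 43, stop TGA at 58 → 18 nt.
Frame -2: TCG ACC ATT TTA TGC AGT TGT TCT AAA ATA GCG AAG TAC TCA TGA GCT GCC GTC GAT GAG — no ATG→stop ORF.
Frame -3: CGA CCA TTT TAT GCA GTT GTT CTA AAA TAG CGA AGT ACT CAT GAG CTG CCG TCG ATG — no ATG→stop ORF.
Forward-strand max 21 nt; reverse-strand max 18 nt. The forward strand has the longer ORF.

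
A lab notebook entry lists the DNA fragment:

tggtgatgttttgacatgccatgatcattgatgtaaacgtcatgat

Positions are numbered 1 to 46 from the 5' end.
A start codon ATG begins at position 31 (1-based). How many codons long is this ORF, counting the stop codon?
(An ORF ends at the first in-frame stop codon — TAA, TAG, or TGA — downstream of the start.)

2

Codons from position 31: ATG (31–33), TAA (34–36).
TAA is the first in-frame stop; that's 2 codons including the stop.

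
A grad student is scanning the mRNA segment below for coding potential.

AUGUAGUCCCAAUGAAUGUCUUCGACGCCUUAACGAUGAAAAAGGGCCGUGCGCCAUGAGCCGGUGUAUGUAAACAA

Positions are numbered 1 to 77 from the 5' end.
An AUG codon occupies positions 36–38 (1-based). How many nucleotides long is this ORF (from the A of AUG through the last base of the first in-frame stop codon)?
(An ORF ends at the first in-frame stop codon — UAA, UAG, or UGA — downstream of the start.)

Codons from position 36: AUG (36–38), AAA (39–41), AAG (42–44), GGC (45–47), CGU (48–50), GCG (51–53), CCA (54–56), UGA (57–59).
UGA is the first in-frame stop; ORF spans 36–59, 24 nucleotides.

24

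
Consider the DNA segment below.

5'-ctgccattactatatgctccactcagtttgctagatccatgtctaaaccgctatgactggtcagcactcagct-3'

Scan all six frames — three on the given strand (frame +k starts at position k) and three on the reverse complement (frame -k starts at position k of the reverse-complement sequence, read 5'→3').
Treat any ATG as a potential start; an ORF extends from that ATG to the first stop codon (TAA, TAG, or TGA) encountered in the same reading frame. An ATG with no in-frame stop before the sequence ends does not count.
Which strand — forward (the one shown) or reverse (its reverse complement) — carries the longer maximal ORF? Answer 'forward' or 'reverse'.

Reverse complement (5'→3'): AGCTGAGTGCTGACCAGTCATAGCGGTTTAGACATGGATCTAGCAAACTGAGTGGAGCATATAGTAATGGCAG
Frame +1: CTG CCA TTA CTA TAT GCT CCA CTC AGT TTG CTA GAT CCA TGT CTA AAC CGC TAT GAC TGG TCA GCA CTC AGC — no ATG→stop ORF.
Frame +2: TGC CAT TAC TAT ATG CTC CAC TCA GTT TGC TAG ATC CAT GTC TAA ACC GCT ATG ACT GGT CAG CAC TCA GCT — ATG at 14, stop TAG at 32 → 21 nt.
Frame +3: GCC ATT ACT ATA TGC TCC ACT CAG TTT GCT AGA TCC ATG TCT AAA CCG CTA TGA CTG GTC AGC ACT CAG — ATG at 39, stop TGA at 54 → 18 nt.
Frame -1: AGC TGA GTG CTG ACC AGT CAT AGC GGT TTA GAC ATG GAT CTA GCA AAC TGA GTG GAG CAT ATA GTA ATG GCA — ATG at 34, stop TGA at 49 → 18 nt.
Frame -2: GCT GAG TGC TGA CCA GTC ATA GCG GTT TAG ACA TGG ATC TAG CAA ACT GAG TGG AGC ATA TAG TAA TGG CAG — no ATG→stop ORF.
Frame -3: CTG AGT GCT GAC CAG TCA TAG CGG TTT AGA CAT GGA TCT AGC AAA CTG AGT GGA GCA TAT AGT AAT GGC — no ATG→stop ORF.
Forward-strand max 21 nt; reverse-strand max 18 nt. The forward strand has the longer ORF.

forward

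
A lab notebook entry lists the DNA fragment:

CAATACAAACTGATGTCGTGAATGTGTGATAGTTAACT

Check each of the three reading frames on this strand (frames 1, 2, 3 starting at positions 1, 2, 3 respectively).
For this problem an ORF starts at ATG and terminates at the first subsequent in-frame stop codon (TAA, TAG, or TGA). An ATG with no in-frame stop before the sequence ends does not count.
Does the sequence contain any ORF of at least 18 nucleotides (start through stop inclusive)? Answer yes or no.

no

Frame 1: CAA TAC AAA CTG ATG TCG TGA ATG TGT GAT AGT TAA — ATG at 13, stop TGA at 19 → 9 nt; ATG at 22, stop TAA at 34 → 15 nt.
Frame 2: AAT ACA AAC TGA TGT CGT GAA TGT GTG ATA GTT AAC — no ATG→stop ORF.
Frame 3: ATA CAA ACT GAT GTC GTG AAT GTG TGA TAG TTA ACT — no ATG→stop ORF.
Largest ORF found is 15 nucleotides < 18, so no.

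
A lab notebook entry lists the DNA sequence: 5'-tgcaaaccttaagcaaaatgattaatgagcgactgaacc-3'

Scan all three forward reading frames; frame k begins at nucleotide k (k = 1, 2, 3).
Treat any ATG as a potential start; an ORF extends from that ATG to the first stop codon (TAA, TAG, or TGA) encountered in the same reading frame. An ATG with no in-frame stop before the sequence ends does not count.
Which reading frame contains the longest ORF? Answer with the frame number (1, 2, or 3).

Frame 1: TGC AAA CCT TAA GCA AAA TGA TTA ATG AGC GAC TGA ACC — ATG at 25, stop TGA at 34 → 12 nt.
Frame 2: GCA AAC CTT AAG CAA AAT GAT TAA TGA GCG ACT GAA — no ATG→stop ORF.
Frame 3: CAA ACC TTA AGC AAA ATG ATT AAT GAG CGA CTG AAC — no ATG→stop ORF.
Longest ORF is 12 nt in frame 1 (positions 25–36).

1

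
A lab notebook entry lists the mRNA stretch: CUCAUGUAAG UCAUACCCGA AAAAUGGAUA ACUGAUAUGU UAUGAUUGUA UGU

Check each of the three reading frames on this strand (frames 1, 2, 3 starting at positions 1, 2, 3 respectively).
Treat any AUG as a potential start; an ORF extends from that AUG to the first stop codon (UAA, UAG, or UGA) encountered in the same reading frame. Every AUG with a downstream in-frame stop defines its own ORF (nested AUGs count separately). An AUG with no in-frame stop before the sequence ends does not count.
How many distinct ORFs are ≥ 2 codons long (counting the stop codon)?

Frame 1: CUC AUG UAA GUC AUA CCC GAA AAA UGG AUA ACU GAU AUG UUA UGA UUG UAU — AUG at 4, stop UAA at 7 → 6 nt; AUG at 37, stop UGA at 43 → 9 nt.
Frame 2: UCA UGU AAG UCA UAC CCG AAA AAU GGA UAA CUG AUA UGU UAU GAU UGU AUG — no AUG→stop ORF.
Frame 3: CAU GUA AGU CAU ACC CGA AAA AUG GAU AAC UGA UAU GUU AUG AUU GUA UGU — AUG at 24, stop UGA at 33 → 12 nt.
ORFs ≥ 2 codons: frame 1 4–9 (2 codons), frame 1 37–45 (3 codons), frame 3 24–35 (4 codons). Count = 3.

3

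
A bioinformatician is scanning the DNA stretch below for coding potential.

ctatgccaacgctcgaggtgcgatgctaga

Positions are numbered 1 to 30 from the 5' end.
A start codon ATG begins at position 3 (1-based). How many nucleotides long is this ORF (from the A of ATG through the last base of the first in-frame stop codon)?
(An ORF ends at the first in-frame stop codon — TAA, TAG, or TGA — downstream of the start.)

Codons from position 3: ATG (3–5), CCA (6–8), ACG (9–11), CTC (12–14), GAG (15–17), GTG (18–20), CGA (21–23), TGC (24–26), TAG (27–29).
TAG is the first in-frame stop; ORF spans 3–29, 27 nucleotides.

27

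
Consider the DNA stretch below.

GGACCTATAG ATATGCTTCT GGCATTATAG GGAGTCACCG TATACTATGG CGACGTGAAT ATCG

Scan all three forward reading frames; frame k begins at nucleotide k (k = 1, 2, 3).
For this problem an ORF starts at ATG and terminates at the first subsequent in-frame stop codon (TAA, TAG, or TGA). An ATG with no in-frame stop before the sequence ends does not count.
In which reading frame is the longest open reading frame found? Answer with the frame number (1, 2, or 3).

Frame 1: GGA CCT ATA GAT ATG CTT CTG GCA TTA TAG GGA GTC ACC GTA TAC TAT GGC GAC GTG AAT ATC — ATG at 13, stop TAG at 28 → 18 nt.
Frame 2: GAC CTA TAG ATA TGC TTC TGG CAT TAT AGG GAG TCA CCG TAT ACT ATG GCG ACG TGA ATA TCG — ATG at 47, stop TGA at 56 → 12 nt.
Frame 3: ACC TAT AGA TAT GCT TCT GGC ATT ATA GGG AGT CAC CGT ATA CTA TGG CGA CGT GAA TAT — no ATG→stop ORF.
Longest ORF is 18 nt in frame 1 (positions 13–30).

1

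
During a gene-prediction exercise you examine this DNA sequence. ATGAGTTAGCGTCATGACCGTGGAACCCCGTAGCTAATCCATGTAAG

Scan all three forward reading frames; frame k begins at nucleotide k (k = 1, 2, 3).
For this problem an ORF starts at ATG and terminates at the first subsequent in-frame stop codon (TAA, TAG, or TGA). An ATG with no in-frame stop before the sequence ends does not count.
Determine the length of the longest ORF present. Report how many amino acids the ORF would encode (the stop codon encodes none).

7

Frame 1: ATG AGT TAG CGT CAT GAC CGT GGA ACC CCG TAG CTA ATC CAT GTA — ATG at 1, stop TAG at 7 → 9 nt.
Frame 2: TGA GTT AGC GTC ATG ACC GTG GAA CCC CGT AGC TAA TCC ATG TAA — ATG at 14, stop TAA at 35 → 24 nt; ATG at 41, stop TAA at 44 → 6 nt.
Frame 3: GAG TTA GCG TCA TGA CCG TGG AAC CCC GTA GCT AAT CCA TGT AAG — no ATG→stop ORF.
Longest: frame 2, positions 14–37, 24 nt = 8 codons = 7 aa. → 7 amino acids.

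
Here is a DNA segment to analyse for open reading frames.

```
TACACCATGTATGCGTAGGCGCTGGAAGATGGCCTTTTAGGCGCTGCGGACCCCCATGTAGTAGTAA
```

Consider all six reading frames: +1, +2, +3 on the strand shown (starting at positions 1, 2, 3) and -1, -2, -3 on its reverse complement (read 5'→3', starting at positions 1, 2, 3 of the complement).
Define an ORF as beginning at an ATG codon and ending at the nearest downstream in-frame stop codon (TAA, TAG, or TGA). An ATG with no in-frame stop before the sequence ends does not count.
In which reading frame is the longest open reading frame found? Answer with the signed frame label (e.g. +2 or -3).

+2

Reverse complement (5'→3'): TTACTACTACATGGGGGTCCGCAGCGCCTAAAAGGCCATCTTCCAGCGCCTACGCATACATGGTGTA
Frame +1: TAC ACC ATG TAT GCG TAG GCG CTG GAA GAT GGC CTT TTA GGC GCT GCG GAC CCC CAT GTA GTA GTA — ATG at 7, stop TAG at 16 → 12 nt.
Frame +2: ACA CCA TGT ATG CGT AGG CGC TGG AAG ATG GCC TTT TAG GCG CTG CGG ACC CCC ATG TAG TAG TAA — ATG at 11, stop TAG at 38 → 30 nt; ATG at 29, stop TAG at 38 → 12 nt; ATG at 56, stop TAG at 59 → 6 nt.
Frame +3: CAC CAT GTA TGC GTA GGC GCT GGA AGA TGG CCT TTT AGG CGC TGC GGA CCC CCA TGT AGT AGT — no ATG→stop ORF.
Frame -1: TTA CTA CTA CAT GGG GGT CCG CAG CGC CTA AAA GGC CAT CTT CCA GCG CCT ACG CAT ACA TGG TGT — no ATG→stop ORF.
Frame -2: TAC TAC TAC ATG GGG GTC CGC AGC GCC TAA AAG GCC ATC TTC CAG CGC CTA CGC ATA CAT GGT GTA — ATG at 11, stop TAA at 29 → 21 nt.
Frame -3: ACT ACT ACA TGG GGG TCC GCA GCG CCT AAA AGG CCA TCT TCC AGC GCC TAC GCA TAC ATG GTG — no ATG→stop ORF.
Longest ORF is 30 nt in frame +2 (positions 11–40).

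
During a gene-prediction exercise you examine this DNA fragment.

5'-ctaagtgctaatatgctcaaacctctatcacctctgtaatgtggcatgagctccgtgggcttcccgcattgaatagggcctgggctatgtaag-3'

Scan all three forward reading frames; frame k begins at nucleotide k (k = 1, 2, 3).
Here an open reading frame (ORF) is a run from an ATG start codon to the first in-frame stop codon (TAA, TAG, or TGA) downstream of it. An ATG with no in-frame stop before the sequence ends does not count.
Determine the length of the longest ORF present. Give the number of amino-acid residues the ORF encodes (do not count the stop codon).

Frame 1: CTA AGT GCT AAT ATG CTC AAA CCT CTA TCA CCT CTG TAA TGT GGC ATG AGC TCC GTG GGC TTC CCG CAT TGA ATA GGG CCT GGG CTA TGT AAG — ATG at 13, stop TAA at 37 → 27 nt; ATG at 46, stop TGA at 70 → 27 nt.
Frame 2: TAA GTG CTA ATA TGC TCA AAC CTC TAT CAC CTC TGT AAT GTG GCA TGA GCT CCG TGG GCT TCC CGC ATT GAA TAG GGC CTG GGC TAT GTA — no ATG→stop ORF.
Frame 3: AAG TGC TAA TAT GCT CAA ACC TCT ATC ACC TCT GTA ATG TGG CAT GAG CTC CGT GGG CTT CCC GCA TTG AAT AGG GCC TGG GCT ATG TAA — ATG at 39, stop TAA at 90 → 54 nt; ATG at 87, stop TAA at 90 → 6 nt.
Longest: frame 3, positions 39–92, 54 nt = 18 codons = 17 aa. → 17 amino acids.

17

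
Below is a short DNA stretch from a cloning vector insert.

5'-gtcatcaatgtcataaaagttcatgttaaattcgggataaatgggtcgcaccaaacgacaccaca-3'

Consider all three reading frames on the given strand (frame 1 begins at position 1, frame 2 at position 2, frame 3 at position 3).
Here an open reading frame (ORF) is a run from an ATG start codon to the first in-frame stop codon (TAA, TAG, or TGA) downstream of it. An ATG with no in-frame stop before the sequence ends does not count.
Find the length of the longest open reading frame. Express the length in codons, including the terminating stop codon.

6

Frame 1: GTC ATC AAT GTC ATA AAA GTT CAT GTT AAA TTC GGG ATA AAT GGG TCG CAC CAA ACG ACA CCA — no ATG→stop ORF.
Frame 2: TCA TCA ATG TCA TAA AAG TTC ATG TTA AAT TCG GGA TAA ATG GGT CGC ACC AAA CGA CAC CAC — ATG at 8, stop TAA at 14 → 9 nt; ATG at 23, stop TAA at 38 → 18 nt.
Frame 3: CAT CAA TGT CAT AAA AGT TCA TGT TAA ATT CGG GAT AAA TGG GTC GCA CCA AAC GAC ACC ACA — no ATG→stop ORF.
Longest: frame 2, positions 23–40, 18 nt = 6 codons = 5 aa. → 6 codons.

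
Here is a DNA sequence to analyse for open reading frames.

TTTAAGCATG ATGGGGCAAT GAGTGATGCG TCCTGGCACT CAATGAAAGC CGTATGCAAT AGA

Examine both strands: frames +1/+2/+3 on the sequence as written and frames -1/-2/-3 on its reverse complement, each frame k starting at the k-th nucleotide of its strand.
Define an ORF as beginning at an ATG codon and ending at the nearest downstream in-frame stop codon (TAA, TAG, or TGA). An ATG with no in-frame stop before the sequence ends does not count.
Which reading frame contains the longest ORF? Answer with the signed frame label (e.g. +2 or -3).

Reverse complement (5'→3'): TCTATTGCATACGGCTTTCATTGAGTGCCAGGACGCATCACTCATTGCCCCATCATGCTTAAA
Frame +1: TTT AAG CAT GAT GGG GCA ATG AGT GAT GCG TCC TGG CAC TCA ATG AAA GCC GTA TGC AAT AGA — no ATG→stop ORF.
Frame +2: TTA AGC ATG ATG GGG CAA TGA GTG ATG CGT CCT GGC ACT CAA TGA AAG CCG TAT GCA ATA — ATG at 8, stop TGA at 20 → 15 nt; ATG at 11, stop TGA at 20 → 12 nt; ATG at 26, stop TGA at 44 → 21 nt.
Frame +3: TAA GCA TGA TGG GGC AAT GAG TGA TGC GTC CTG GCA CTC AAT GAA AGC CGT ATG CAA TAG — ATG at 54, stop TAG at 60 → 9 nt.
Frame -1: TCT ATT GCA TAC GGC TTT CAT TGA GTG CCA GGA CGC ATC ACT CAT TGC CCC ATC ATG CTT AAA — no ATG→stop ORF.
Frame -2: CTA TTG CAT ACG GCT TTC ATT GAG TGC CAG GAC GCA TCA CTC ATT GCC CCA TCA TGC TTA — no ATG→stop ORF.
Frame -3: TAT TGC ATA CGG CTT TCA TTG AGT GCC AGG ACG CAT CAC TCA TTG CCC CAT CAT GCT TAA — no ATG→stop ORF.
Longest ORF is 21 nt in frame +2 (positions 26–46).

+2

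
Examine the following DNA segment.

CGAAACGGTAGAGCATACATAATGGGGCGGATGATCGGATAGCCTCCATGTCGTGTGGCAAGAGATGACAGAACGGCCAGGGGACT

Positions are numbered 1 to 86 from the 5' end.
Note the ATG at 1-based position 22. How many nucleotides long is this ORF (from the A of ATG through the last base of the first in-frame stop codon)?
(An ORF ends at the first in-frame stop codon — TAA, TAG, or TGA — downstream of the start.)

Codons from position 22: ATG (22–24), GGG (25–27), CGG (28–30), ATG (31–33), ATC (34–36), GGA (37–39), TAG (40–42).
TAG is the first in-frame stop; ORF spans 22–42, 21 nucleotides.

21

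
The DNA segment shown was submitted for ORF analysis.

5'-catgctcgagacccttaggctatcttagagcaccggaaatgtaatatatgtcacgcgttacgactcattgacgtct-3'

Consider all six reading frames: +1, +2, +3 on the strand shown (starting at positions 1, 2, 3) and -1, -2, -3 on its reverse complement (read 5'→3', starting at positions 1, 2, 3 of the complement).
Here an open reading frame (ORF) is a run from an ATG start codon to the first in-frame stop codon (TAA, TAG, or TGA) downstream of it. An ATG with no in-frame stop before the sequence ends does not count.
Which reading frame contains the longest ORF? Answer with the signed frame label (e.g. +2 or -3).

Reverse complement (5'→3'): AGACGTCAATGAGTCGTAACGCGTGACATATATTACATTTCCGGTGCTCTAAGATAGCCTAAGGGTCTCGAGCATG
Frame +1: CAT GCT CGA GAC CCT TAG GCT ATC TTA GAG CAC CGG AAA TGT AAT ATA TGT CAC GCG TTA CGA CTC ATT GAC GTC — no ATG→stop ORF.
Frame +2: ATG CTC GAG ACC CTT AGG CTA TCT TAG AGC ACC GGA AAT GTA ATA TAT GTC ACG CGT TAC GAC TCA TTG ACG TCT — ATG at 2, stop TAG at 26 → 27 nt.
Frame +3: TGC TCG AGA CCC TTA GGC TAT CTT AGA GCA CCG GAA ATG TAA TAT ATG TCA CGC GTT ACG ACT CAT TGA CGT — ATG at 39, stop TAA at 42 → 6 nt; ATG at 48, stop TGA at 69 → 24 nt.
Frame -1: AGA CGT CAA TGA GTC GTA ACG CGT GAC ATA TAT TAC ATT TCC GGT GCT CTA AGA TAG CCT AAG GGT CTC GAG CAT — no ATG→stop ORF.
Frame -2: GAC GTC AAT GAG TCG TAA CGC GTG ACA TAT ATT ACA TTT CCG GTG CTC TAA GAT AGC CTA AGG GTC TCG AGC ATG — no ATG→stop ORF.
Frame -3: ACG TCA ATG AGT CGT AAC GCG TGA CAT ATA TTA CAT TTC CGG TGC TCT AAG ATA GCC TAA GGG TCT CGA GCA — ATG at 9, stop TGA at 24 → 18 nt.
Longest ORF is 27 nt in frame +2 (positions 2–28).

+2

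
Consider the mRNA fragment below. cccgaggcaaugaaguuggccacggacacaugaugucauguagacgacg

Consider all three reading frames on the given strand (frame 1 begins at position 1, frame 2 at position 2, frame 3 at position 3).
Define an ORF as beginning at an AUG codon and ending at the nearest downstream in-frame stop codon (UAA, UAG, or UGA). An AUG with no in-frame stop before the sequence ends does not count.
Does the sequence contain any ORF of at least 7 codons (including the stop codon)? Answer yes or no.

yes

Frame 1: CCC GAG GCA AUG AAG UUG GCC ACG GAC ACA UGA UGU CAU GUA GAC GAC — AUG at 10, stop UGA at 31 → 24 nt.
Frame 2: CCG AGG CAA UGA AGU UGG CCA CGG ACA CAU GAU GUC AUG UAG ACG ACG — AUG at 38, stop UAG at 41 → 6 nt.
Frame 3: CGA GGC AAU GAA GUU GGC CAC GGA CAC AUG AUG UCA UGU AGA CGA — no AUG→stop ORF.
Frame 1 has an ORF of 8 codons (positions 10–33) ≥ 7, so yes.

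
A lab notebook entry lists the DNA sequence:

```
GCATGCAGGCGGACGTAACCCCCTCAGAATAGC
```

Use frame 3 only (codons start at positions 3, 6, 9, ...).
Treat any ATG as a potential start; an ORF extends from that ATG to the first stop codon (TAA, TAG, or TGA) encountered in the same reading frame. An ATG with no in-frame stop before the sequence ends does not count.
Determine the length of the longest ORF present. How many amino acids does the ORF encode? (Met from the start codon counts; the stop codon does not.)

9

Frame 3: ATG CAG GCG GAC GTA ACC CCC TCA GAA TAG — ATG at 3, stop TAG at 30 → 30 nt.
Longest: frame 3, positions 3–32, 30 nt = 10 codons = 9 aa. → 9 amino acids.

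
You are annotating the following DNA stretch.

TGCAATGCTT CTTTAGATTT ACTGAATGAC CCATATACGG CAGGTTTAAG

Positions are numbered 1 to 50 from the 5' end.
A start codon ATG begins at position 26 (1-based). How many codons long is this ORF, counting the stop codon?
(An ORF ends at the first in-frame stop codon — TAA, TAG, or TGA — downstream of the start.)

Codons from position 26: ATG (26–28), ACC (29–31), CAT (32–34), ATA (35–37), CGG (38–40), CAG (41–43), GTT (44–46), TAA (47–49).
TAA is the first in-frame stop; that's 8 codons including the stop.

8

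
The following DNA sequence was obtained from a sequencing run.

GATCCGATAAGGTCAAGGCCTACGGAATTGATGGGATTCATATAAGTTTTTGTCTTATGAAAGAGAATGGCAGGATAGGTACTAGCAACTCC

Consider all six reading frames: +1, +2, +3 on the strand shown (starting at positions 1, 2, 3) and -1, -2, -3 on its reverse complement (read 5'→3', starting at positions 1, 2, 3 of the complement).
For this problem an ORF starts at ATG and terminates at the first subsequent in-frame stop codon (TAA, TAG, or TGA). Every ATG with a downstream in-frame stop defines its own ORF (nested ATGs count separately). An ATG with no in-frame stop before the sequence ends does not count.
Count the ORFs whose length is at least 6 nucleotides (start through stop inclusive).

Reverse complement (5'→3'): GGAGTTGCTAGTACCTATCCTGCCATTCTCTTTCATAAGACAAAAACTTATATGAATCCCATCAATTCCGTAGGCCTTGACCTTATCGGATC
Frame +1: GAT CCG ATA AGG TCA AGG CCT ACG GAA TTG ATG GGA TTC ATA TAA GTT TTT GTC TTA TGA AAG AGA ATG GCA GGA TAG GTA CTA GCA ACT — ATG at 31, stop TAA at 43 → 15 nt; ATG at 67, stop TAG at 76 → 12 nt.
Frame +2: ATC CGA TAA GGT CAA GGC CTA CGG AAT TGA TGG GAT TCA TAT AAG TTT TTG TCT TAT GAA AGA GAA TGG CAG GAT AGG TAC TAG CAA CTC — no ATG→stop ORF.
Frame +3: TCC GAT AAG GTC AAG GCC TAC GGA ATT GAT GGG ATT CAT ATA AGT TTT TGT CTT ATG AAA GAG AAT GGC AGG ATA GGT ACT AGC AAC TCC — no ATG→stop ORF.
Frame -1: GGA GTT GCT AGT ACC TAT CCT GCC ATT CTC TTT CAT AAG ACA AAA ACT TAT ATG AAT CCC ATC AAT TCC GTA GGC CTT GAC CTT ATC GGA — no ATG→stop ORF.
Frame -2: GAG TTG CTA GTA CCT ATC CTG CCA TTC TCT TTC ATA AGA CAA AAA CTT ATA TGA ATC CCA TCA ATT CCG TAG GCC TTG ACC TTA TCG GAT — no ATG→stop ORF.
Frame -3: AGT TGC TAG TAC CTA TCC TGC CAT TCT CTT TCA TAA GAC AAA AAC TTA TAT GAA TCC CAT CAA TTC CGT AGG CCT TGA CCT TAT CGG ATC — no ATG→stop ORF.
ORFs ≥ 6 nucleotides: frame +1 31–45 (15 nucleotides), frame +1 67–78 (12 nucleotides). Count = 2.

2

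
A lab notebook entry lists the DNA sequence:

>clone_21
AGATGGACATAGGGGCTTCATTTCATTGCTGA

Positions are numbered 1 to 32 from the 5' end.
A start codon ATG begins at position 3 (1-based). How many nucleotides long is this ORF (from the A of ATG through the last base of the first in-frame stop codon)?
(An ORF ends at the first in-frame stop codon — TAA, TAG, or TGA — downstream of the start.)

Codons from position 3: ATG (3–5), GAC (6–8), ATA (9–11), GGG (12–14), GCT (15–17), TCA (18–20), TTT (21–23), CAT (24–26), TGC (27–29), TGA (30–32).
TGA is the first in-frame stop; ORF spans 3–32, 30 nucleotides.

30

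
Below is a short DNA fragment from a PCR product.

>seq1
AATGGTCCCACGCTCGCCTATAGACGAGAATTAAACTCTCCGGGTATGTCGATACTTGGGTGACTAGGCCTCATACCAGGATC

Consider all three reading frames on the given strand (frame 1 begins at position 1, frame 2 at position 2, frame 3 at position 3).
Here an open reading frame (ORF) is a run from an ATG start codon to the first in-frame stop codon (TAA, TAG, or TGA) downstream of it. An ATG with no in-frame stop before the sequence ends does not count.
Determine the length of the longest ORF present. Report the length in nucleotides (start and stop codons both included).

33

Frame 1: AAT GGT CCC ACG CTC GCC TAT AGA CGA GAA TTA AAC TCT CCG GGT ATG TCG ATA CTT GGG TGA CTA GGC CTC ATA CCA GGA — ATG at 46, stop TGA at 61 → 18 nt.
Frame 2: ATG GTC CCA CGC TCG CCT ATA GAC GAG AAT TAA ACT CTC CGG GTA TGT CGA TAC TTG GGT GAC TAG GCC TCA TAC CAG GAT — ATG at 2, stop TAA at 32 → 33 nt.
Frame 3: TGG TCC CAC GCT CGC CTA TAG ACG AGA ATT AAA CTC TCC GGG TAT GTC GAT ACT TGG GTG ACT AGG CCT CAT ACC AGG ATC — no ATG→stop ORF.
Longest: frame 2, positions 2–34, 33 nt = 11 codons = 10 aa. → 33 nucleotides.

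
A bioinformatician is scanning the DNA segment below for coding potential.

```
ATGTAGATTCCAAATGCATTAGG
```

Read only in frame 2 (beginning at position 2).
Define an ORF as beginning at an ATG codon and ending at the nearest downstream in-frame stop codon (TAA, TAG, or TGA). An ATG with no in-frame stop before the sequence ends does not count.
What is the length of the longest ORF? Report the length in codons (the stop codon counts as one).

3

Frame 2: TGT AGA TTC CAA ATG CAT TAG — ATG at 14, stop TAG at 20 → 9 nt.
Longest: frame 2, positions 14–22, 9 nt = 3 codons = 2 aa. → 3 codons.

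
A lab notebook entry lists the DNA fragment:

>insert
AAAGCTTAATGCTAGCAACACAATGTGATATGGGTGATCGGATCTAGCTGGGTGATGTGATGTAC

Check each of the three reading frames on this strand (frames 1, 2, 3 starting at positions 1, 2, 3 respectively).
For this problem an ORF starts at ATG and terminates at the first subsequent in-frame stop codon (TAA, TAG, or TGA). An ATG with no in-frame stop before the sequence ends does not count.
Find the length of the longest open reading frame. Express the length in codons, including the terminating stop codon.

Frame 1: AAA GCT TAA TGC TAG CAA CAC AAT GTG ATA TGG GTG ATC GGA TCT AGC TGG GTG ATG TGA TGT — ATG at 55, stop TGA at 58 → 6 nt.
Frame 2: AAG CTT AAT GCT AGC AAC ACA ATG TGA TAT GGG TGA TCG GAT CTA GCT GGG TGA TGT GAT GTA — ATG at 23, stop TGA at 26 → 6 nt.
Frame 3: AGC TTA ATG CTA GCA ACA CAA TGT GAT ATG GGT GAT CGG ATC TAG CTG GGT GAT GTG ATG TAC — ATG at 9, stop TAG at 45 → 39 nt; ATG at 30, stop TAG at 45 → 18 nt.
Longest: frame 3, positions 9–47, 39 nt = 13 codons = 12 aa. → 13 codons.

13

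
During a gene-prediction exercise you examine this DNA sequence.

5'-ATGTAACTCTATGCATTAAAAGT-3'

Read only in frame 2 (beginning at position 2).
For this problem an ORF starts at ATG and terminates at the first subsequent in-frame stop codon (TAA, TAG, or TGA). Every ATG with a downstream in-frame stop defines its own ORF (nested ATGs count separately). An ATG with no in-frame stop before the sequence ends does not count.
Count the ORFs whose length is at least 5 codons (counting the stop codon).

Frame 2: TGT AAC TCT ATG CAT TAA AAG — ATG at 11, stop TAA at 17 → 9 nt.
No ORF reaches 5 codons. Count = 0.

0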